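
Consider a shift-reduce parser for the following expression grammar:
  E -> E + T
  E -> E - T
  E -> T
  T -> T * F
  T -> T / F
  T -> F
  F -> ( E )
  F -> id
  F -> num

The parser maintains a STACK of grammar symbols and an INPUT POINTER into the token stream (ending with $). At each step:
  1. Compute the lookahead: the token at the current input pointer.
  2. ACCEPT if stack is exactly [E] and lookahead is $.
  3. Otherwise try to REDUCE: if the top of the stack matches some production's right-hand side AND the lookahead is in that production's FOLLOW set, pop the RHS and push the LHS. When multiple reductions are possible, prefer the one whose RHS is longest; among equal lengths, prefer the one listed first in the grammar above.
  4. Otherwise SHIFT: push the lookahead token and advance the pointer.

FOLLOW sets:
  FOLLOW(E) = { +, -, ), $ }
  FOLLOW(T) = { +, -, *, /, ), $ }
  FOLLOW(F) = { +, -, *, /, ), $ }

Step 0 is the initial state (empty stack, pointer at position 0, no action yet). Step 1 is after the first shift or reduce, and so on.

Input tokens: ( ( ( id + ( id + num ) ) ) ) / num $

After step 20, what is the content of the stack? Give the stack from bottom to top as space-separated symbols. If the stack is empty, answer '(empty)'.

Answer: ( ( ( E + F

Derivation:
Step 1: shift (. Stack=[(] ptr=1 lookahead=( remaining=[( ( id + ( id + num ) ) ) ) / num $]
Step 2: shift (. Stack=[( (] ptr=2 lookahead=( remaining=[( id + ( id + num ) ) ) ) / num $]
Step 3: shift (. Stack=[( ( (] ptr=3 lookahead=id remaining=[id + ( id + num ) ) ) ) / num $]
Step 4: shift id. Stack=[( ( ( id] ptr=4 lookahead=+ remaining=[+ ( id + num ) ) ) ) / num $]
Step 5: reduce F->id. Stack=[( ( ( F] ptr=4 lookahead=+ remaining=[+ ( id + num ) ) ) ) / num $]
Step 6: reduce T->F. Stack=[( ( ( T] ptr=4 lookahead=+ remaining=[+ ( id + num ) ) ) ) / num $]
Step 7: reduce E->T. Stack=[( ( ( E] ptr=4 lookahead=+ remaining=[+ ( id + num ) ) ) ) / num $]
Step 8: shift +. Stack=[( ( ( E +] ptr=5 lookahead=( remaining=[( id + num ) ) ) ) / num $]
Step 9: shift (. Stack=[( ( ( E + (] ptr=6 lookahead=id remaining=[id + num ) ) ) ) / num $]
Step 10: shift id. Stack=[( ( ( E + ( id] ptr=7 lookahead=+ remaining=[+ num ) ) ) ) / num $]
Step 11: reduce F->id. Stack=[( ( ( E + ( F] ptr=7 lookahead=+ remaining=[+ num ) ) ) ) / num $]
Step 12: reduce T->F. Stack=[( ( ( E + ( T] ptr=7 lookahead=+ remaining=[+ num ) ) ) ) / num $]
Step 13: reduce E->T. Stack=[( ( ( E + ( E] ptr=7 lookahead=+ remaining=[+ num ) ) ) ) / num $]
Step 14: shift +. Stack=[( ( ( E + ( E +] ptr=8 lookahead=num remaining=[num ) ) ) ) / num $]
Step 15: shift num. Stack=[( ( ( E + ( E + num] ptr=9 lookahead=) remaining=[) ) ) ) / num $]
Step 16: reduce F->num. Stack=[( ( ( E + ( E + F] ptr=9 lookahead=) remaining=[) ) ) ) / num $]
Step 17: reduce T->F. Stack=[( ( ( E + ( E + T] ptr=9 lookahead=) remaining=[) ) ) ) / num $]
Step 18: reduce E->E + T. Stack=[( ( ( E + ( E] ptr=9 lookahead=) remaining=[) ) ) ) / num $]
Step 19: shift ). Stack=[( ( ( E + ( E )] ptr=10 lookahead=) remaining=[) ) ) / num $]
Step 20: reduce F->( E ). Stack=[( ( ( E + F] ptr=10 lookahead=) remaining=[) ) ) / num $]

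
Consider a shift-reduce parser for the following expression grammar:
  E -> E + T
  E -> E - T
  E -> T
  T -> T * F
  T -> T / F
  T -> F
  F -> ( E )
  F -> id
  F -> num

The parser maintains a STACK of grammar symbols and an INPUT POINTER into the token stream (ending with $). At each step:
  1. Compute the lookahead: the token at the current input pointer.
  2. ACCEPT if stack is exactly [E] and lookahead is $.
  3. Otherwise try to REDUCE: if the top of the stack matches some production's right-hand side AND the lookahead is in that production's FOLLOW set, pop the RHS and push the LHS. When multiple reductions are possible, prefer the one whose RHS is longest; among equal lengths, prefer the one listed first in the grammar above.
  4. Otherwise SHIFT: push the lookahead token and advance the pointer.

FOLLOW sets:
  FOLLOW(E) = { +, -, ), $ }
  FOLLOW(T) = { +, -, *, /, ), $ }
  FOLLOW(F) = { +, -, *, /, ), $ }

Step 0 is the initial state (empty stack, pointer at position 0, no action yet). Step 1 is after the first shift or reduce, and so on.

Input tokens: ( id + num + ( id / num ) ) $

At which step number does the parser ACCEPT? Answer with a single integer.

Step 1: shift (. Stack=[(] ptr=1 lookahead=id remaining=[id + num + ( id / num ) ) $]
Step 2: shift id. Stack=[( id] ptr=2 lookahead=+ remaining=[+ num + ( id / num ) ) $]
Step 3: reduce F->id. Stack=[( F] ptr=2 lookahead=+ remaining=[+ num + ( id / num ) ) $]
Step 4: reduce T->F. Stack=[( T] ptr=2 lookahead=+ remaining=[+ num + ( id / num ) ) $]
Step 5: reduce E->T. Stack=[( E] ptr=2 lookahead=+ remaining=[+ num + ( id / num ) ) $]
Step 6: shift +. Stack=[( E +] ptr=3 lookahead=num remaining=[num + ( id / num ) ) $]
Step 7: shift num. Stack=[( E + num] ptr=4 lookahead=+ remaining=[+ ( id / num ) ) $]
Step 8: reduce F->num. Stack=[( E + F] ptr=4 lookahead=+ remaining=[+ ( id / num ) ) $]
Step 9: reduce T->F. Stack=[( E + T] ptr=4 lookahead=+ remaining=[+ ( id / num ) ) $]
Step 10: reduce E->E + T. Stack=[( E] ptr=4 lookahead=+ remaining=[+ ( id / num ) ) $]
Step 11: shift +. Stack=[( E +] ptr=5 lookahead=( remaining=[( id / num ) ) $]
Step 12: shift (. Stack=[( E + (] ptr=6 lookahead=id remaining=[id / num ) ) $]
Step 13: shift id. Stack=[( E + ( id] ptr=7 lookahead=/ remaining=[/ num ) ) $]
Step 14: reduce F->id. Stack=[( E + ( F] ptr=7 lookahead=/ remaining=[/ num ) ) $]
Step 15: reduce T->F. Stack=[( E + ( T] ptr=7 lookahead=/ remaining=[/ num ) ) $]
Step 16: shift /. Stack=[( E + ( T /] ptr=8 lookahead=num remaining=[num ) ) $]
Step 17: shift num. Stack=[( E + ( T / num] ptr=9 lookahead=) remaining=[) ) $]
Step 18: reduce F->num. Stack=[( E + ( T / F] ptr=9 lookahead=) remaining=[) ) $]
Step 19: reduce T->T / F. Stack=[( E + ( T] ptr=9 lookahead=) remaining=[) ) $]
Step 20: reduce E->T. Stack=[( E + ( E] ptr=9 lookahead=) remaining=[) ) $]
Step 21: shift ). Stack=[( E + ( E )] ptr=10 lookahead=) remaining=[) $]
Step 22: reduce F->( E ). Stack=[( E + F] ptr=10 lookahead=) remaining=[) $]
Step 23: reduce T->F. Stack=[( E + T] ptr=10 lookahead=) remaining=[) $]
Step 24: reduce E->E + T. Stack=[( E] ptr=10 lookahead=) remaining=[) $]
Step 25: shift ). Stack=[( E )] ptr=11 lookahead=$ remaining=[$]
Step 26: reduce F->( E ). Stack=[F] ptr=11 lookahead=$ remaining=[$]
Step 27: reduce T->F. Stack=[T] ptr=11 lookahead=$ remaining=[$]
Step 28: reduce E->T. Stack=[E] ptr=11 lookahead=$ remaining=[$]
Step 29: accept. Stack=[E] ptr=11 lookahead=$ remaining=[$]

Answer: 29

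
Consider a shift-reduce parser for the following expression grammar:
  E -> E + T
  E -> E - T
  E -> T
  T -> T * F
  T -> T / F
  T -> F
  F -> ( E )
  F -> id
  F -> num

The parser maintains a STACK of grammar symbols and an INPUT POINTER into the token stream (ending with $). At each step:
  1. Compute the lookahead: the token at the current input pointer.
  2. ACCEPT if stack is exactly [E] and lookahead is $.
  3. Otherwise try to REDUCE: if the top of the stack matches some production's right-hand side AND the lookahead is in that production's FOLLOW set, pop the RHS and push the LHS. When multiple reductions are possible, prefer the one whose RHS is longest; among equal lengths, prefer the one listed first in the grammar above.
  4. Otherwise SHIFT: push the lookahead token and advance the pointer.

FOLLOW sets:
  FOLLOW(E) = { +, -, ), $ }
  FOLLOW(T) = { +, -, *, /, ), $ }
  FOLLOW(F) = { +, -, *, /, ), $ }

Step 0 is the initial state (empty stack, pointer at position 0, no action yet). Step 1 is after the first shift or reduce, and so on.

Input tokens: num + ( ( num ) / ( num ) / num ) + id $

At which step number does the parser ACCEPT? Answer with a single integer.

Answer: 38

Derivation:
Step 1: shift num. Stack=[num] ptr=1 lookahead=+ remaining=[+ ( ( num ) / ( num ) / num ) + id $]
Step 2: reduce F->num. Stack=[F] ptr=1 lookahead=+ remaining=[+ ( ( num ) / ( num ) / num ) + id $]
Step 3: reduce T->F. Stack=[T] ptr=1 lookahead=+ remaining=[+ ( ( num ) / ( num ) / num ) + id $]
Step 4: reduce E->T. Stack=[E] ptr=1 lookahead=+ remaining=[+ ( ( num ) / ( num ) / num ) + id $]
Step 5: shift +. Stack=[E +] ptr=2 lookahead=( remaining=[( ( num ) / ( num ) / num ) + id $]
Step 6: shift (. Stack=[E + (] ptr=3 lookahead=( remaining=[( num ) / ( num ) / num ) + id $]
Step 7: shift (. Stack=[E + ( (] ptr=4 lookahead=num remaining=[num ) / ( num ) / num ) + id $]
Step 8: shift num. Stack=[E + ( ( num] ptr=5 lookahead=) remaining=[) / ( num ) / num ) + id $]
Step 9: reduce F->num. Stack=[E + ( ( F] ptr=5 lookahead=) remaining=[) / ( num ) / num ) + id $]
Step 10: reduce T->F. Stack=[E + ( ( T] ptr=5 lookahead=) remaining=[) / ( num ) / num ) + id $]
Step 11: reduce E->T. Stack=[E + ( ( E] ptr=5 lookahead=) remaining=[) / ( num ) / num ) + id $]
Step 12: shift ). Stack=[E + ( ( E )] ptr=6 lookahead=/ remaining=[/ ( num ) / num ) + id $]
Step 13: reduce F->( E ). Stack=[E + ( F] ptr=6 lookahead=/ remaining=[/ ( num ) / num ) + id $]
Step 14: reduce T->F. Stack=[E + ( T] ptr=6 lookahead=/ remaining=[/ ( num ) / num ) + id $]
Step 15: shift /. Stack=[E + ( T /] ptr=7 lookahead=( remaining=[( num ) / num ) + id $]
Step 16: shift (. Stack=[E + ( T / (] ptr=8 lookahead=num remaining=[num ) / num ) + id $]
Step 17: shift num. Stack=[E + ( T / ( num] ptr=9 lookahead=) remaining=[) / num ) + id $]
Step 18: reduce F->num. Stack=[E + ( T / ( F] ptr=9 lookahead=) remaining=[) / num ) + id $]
Step 19: reduce T->F. Stack=[E + ( T / ( T] ptr=9 lookahead=) remaining=[) / num ) + id $]
Step 20: reduce E->T. Stack=[E + ( T / ( E] ptr=9 lookahead=) remaining=[) / num ) + id $]
Step 21: shift ). Stack=[E + ( T / ( E )] ptr=10 lookahead=/ remaining=[/ num ) + id $]
Step 22: reduce F->( E ). Stack=[E + ( T / F] ptr=10 lookahead=/ remaining=[/ num ) + id $]
Step 23: reduce T->T / F. Stack=[E + ( T] ptr=10 lookahead=/ remaining=[/ num ) + id $]
Step 24: shift /. Stack=[E + ( T /] ptr=11 lookahead=num remaining=[num ) + id $]
Step 25: shift num. Stack=[E + ( T / num] ptr=12 lookahead=) remaining=[) + id $]
Step 26: reduce F->num. Stack=[E + ( T / F] ptr=12 lookahead=) remaining=[) + id $]
Step 27: reduce T->T / F. Stack=[E + ( T] ptr=12 lookahead=) remaining=[) + id $]
Step 28: reduce E->T. Stack=[E + ( E] ptr=12 lookahead=) remaining=[) + id $]
Step 29: shift ). Stack=[E + ( E )] ptr=13 lookahead=+ remaining=[+ id $]
Step 30: reduce F->( E ). Stack=[E + F] ptr=13 lookahead=+ remaining=[+ id $]
Step 31: reduce T->F. Stack=[E + T] ptr=13 lookahead=+ remaining=[+ id $]
Step 32: reduce E->E + T. Stack=[E] ptr=13 lookahead=+ remaining=[+ id $]
Step 33: shift +. Stack=[E +] ptr=14 lookahead=id remaining=[id $]
Step 34: shift id. Stack=[E + id] ptr=15 lookahead=$ remaining=[$]
Step 35: reduce F->id. Stack=[E + F] ptr=15 lookahead=$ remaining=[$]
Step 36: reduce T->F. Stack=[E + T] ptr=15 lookahead=$ remaining=[$]
Step 37: reduce E->E + T. Stack=[E] ptr=15 lookahead=$ remaining=[$]
Step 38: accept. Stack=[E] ptr=15 lookahead=$ remaining=[$]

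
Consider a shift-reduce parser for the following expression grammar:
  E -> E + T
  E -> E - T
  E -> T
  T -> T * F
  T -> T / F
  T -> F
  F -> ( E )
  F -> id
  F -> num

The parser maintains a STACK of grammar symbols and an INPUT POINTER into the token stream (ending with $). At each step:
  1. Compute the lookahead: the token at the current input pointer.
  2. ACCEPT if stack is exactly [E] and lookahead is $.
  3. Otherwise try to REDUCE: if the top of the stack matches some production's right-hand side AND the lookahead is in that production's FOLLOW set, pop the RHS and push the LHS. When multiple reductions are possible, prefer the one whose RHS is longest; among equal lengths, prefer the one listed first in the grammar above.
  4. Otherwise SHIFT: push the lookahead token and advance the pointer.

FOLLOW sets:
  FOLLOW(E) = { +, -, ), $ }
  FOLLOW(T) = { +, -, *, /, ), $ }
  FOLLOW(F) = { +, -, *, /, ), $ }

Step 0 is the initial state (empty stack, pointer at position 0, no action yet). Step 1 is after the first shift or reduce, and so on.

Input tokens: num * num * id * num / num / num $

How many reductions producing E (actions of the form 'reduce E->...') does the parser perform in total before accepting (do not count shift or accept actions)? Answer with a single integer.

Step 1: shift num. Stack=[num] ptr=1 lookahead=* remaining=[* num * id * num / num / num $]
Step 2: reduce F->num. Stack=[F] ptr=1 lookahead=* remaining=[* num * id * num / num / num $]
Step 3: reduce T->F. Stack=[T] ptr=1 lookahead=* remaining=[* num * id * num / num / num $]
Step 4: shift *. Stack=[T *] ptr=2 lookahead=num remaining=[num * id * num / num / num $]
Step 5: shift num. Stack=[T * num] ptr=3 lookahead=* remaining=[* id * num / num / num $]
Step 6: reduce F->num. Stack=[T * F] ptr=3 lookahead=* remaining=[* id * num / num / num $]
Step 7: reduce T->T * F. Stack=[T] ptr=3 lookahead=* remaining=[* id * num / num / num $]
Step 8: shift *. Stack=[T *] ptr=4 lookahead=id remaining=[id * num / num / num $]
Step 9: shift id. Stack=[T * id] ptr=5 lookahead=* remaining=[* num / num / num $]
Step 10: reduce F->id. Stack=[T * F] ptr=5 lookahead=* remaining=[* num / num / num $]
Step 11: reduce T->T * F. Stack=[T] ptr=5 lookahead=* remaining=[* num / num / num $]
Step 12: shift *. Stack=[T *] ptr=6 lookahead=num remaining=[num / num / num $]
Step 13: shift num. Stack=[T * num] ptr=7 lookahead=/ remaining=[/ num / num $]
Step 14: reduce F->num. Stack=[T * F] ptr=7 lookahead=/ remaining=[/ num / num $]
Step 15: reduce T->T * F. Stack=[T] ptr=7 lookahead=/ remaining=[/ num / num $]
Step 16: shift /. Stack=[T /] ptr=8 lookahead=num remaining=[num / num $]
Step 17: shift num. Stack=[T / num] ptr=9 lookahead=/ remaining=[/ num $]
Step 18: reduce F->num. Stack=[T / F] ptr=9 lookahead=/ remaining=[/ num $]
Step 19: reduce T->T / F. Stack=[T] ptr=9 lookahead=/ remaining=[/ num $]
Step 20: shift /. Stack=[T /] ptr=10 lookahead=num remaining=[num $]
Step 21: shift num. Stack=[T / num] ptr=11 lookahead=$ remaining=[$]
Step 22: reduce F->num. Stack=[T / F] ptr=11 lookahead=$ remaining=[$]
Step 23: reduce T->T / F. Stack=[T] ptr=11 lookahead=$ remaining=[$]
Step 24: reduce E->T. Stack=[E] ptr=11 lookahead=$ remaining=[$]
Step 25: accept. Stack=[E] ptr=11 lookahead=$ remaining=[$]

Answer: 1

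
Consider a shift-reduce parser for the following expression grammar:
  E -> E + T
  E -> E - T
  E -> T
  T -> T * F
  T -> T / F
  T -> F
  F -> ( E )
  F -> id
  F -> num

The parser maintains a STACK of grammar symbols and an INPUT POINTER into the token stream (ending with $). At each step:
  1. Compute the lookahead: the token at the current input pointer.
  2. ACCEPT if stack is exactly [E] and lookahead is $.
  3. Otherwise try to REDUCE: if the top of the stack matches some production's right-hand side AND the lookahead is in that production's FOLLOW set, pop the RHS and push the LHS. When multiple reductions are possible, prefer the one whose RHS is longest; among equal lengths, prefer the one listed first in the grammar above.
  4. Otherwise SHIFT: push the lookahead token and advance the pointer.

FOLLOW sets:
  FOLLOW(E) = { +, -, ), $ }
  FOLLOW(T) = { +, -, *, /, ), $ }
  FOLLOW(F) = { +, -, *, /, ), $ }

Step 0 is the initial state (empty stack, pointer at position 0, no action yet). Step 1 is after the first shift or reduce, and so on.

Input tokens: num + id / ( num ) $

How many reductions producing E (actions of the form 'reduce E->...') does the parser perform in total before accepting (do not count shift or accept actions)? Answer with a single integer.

Answer: 3

Derivation:
Step 1: shift num. Stack=[num] ptr=1 lookahead=+ remaining=[+ id / ( num ) $]
Step 2: reduce F->num. Stack=[F] ptr=1 lookahead=+ remaining=[+ id / ( num ) $]
Step 3: reduce T->F. Stack=[T] ptr=1 lookahead=+ remaining=[+ id / ( num ) $]
Step 4: reduce E->T. Stack=[E] ptr=1 lookahead=+ remaining=[+ id / ( num ) $]
Step 5: shift +. Stack=[E +] ptr=2 lookahead=id remaining=[id / ( num ) $]
Step 6: shift id. Stack=[E + id] ptr=3 lookahead=/ remaining=[/ ( num ) $]
Step 7: reduce F->id. Stack=[E + F] ptr=3 lookahead=/ remaining=[/ ( num ) $]
Step 8: reduce T->F. Stack=[E + T] ptr=3 lookahead=/ remaining=[/ ( num ) $]
Step 9: shift /. Stack=[E + T /] ptr=4 lookahead=( remaining=[( num ) $]
Step 10: shift (. Stack=[E + T / (] ptr=5 lookahead=num remaining=[num ) $]
Step 11: shift num. Stack=[E + T / ( num] ptr=6 lookahead=) remaining=[) $]
Step 12: reduce F->num. Stack=[E + T / ( F] ptr=6 lookahead=) remaining=[) $]
Step 13: reduce T->F. Stack=[E + T / ( T] ptr=6 lookahead=) remaining=[) $]
Step 14: reduce E->T. Stack=[E + T / ( E] ptr=6 lookahead=) remaining=[) $]
Step 15: shift ). Stack=[E + T / ( E )] ptr=7 lookahead=$ remaining=[$]
Step 16: reduce F->( E ). Stack=[E + T / F] ptr=7 lookahead=$ remaining=[$]
Step 17: reduce T->T / F. Stack=[E + T] ptr=7 lookahead=$ remaining=[$]
Step 18: reduce E->E + T. Stack=[E] ptr=7 lookahead=$ remaining=[$]
Step 19: accept. Stack=[E] ptr=7 lookahead=$ remaining=[$]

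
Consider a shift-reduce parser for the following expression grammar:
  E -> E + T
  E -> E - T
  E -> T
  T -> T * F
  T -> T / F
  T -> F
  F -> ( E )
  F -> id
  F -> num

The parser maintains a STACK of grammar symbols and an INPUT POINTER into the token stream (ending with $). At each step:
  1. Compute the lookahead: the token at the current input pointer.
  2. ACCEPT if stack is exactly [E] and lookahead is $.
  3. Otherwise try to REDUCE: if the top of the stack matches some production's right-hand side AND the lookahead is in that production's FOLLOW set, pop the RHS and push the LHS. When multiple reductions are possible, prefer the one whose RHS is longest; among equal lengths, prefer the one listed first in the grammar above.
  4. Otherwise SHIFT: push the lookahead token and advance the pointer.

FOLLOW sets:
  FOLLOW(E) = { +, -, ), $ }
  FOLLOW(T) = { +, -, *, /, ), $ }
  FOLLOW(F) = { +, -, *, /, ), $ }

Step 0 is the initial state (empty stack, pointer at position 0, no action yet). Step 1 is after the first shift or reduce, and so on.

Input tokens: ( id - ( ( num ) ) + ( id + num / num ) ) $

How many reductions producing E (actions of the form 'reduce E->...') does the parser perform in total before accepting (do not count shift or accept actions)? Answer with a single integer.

Answer: 8

Derivation:
Step 1: shift (. Stack=[(] ptr=1 lookahead=id remaining=[id - ( ( num ) ) + ( id + num / num ) ) $]
Step 2: shift id. Stack=[( id] ptr=2 lookahead=- remaining=[- ( ( num ) ) + ( id + num / num ) ) $]
Step 3: reduce F->id. Stack=[( F] ptr=2 lookahead=- remaining=[- ( ( num ) ) + ( id + num / num ) ) $]
Step 4: reduce T->F. Stack=[( T] ptr=2 lookahead=- remaining=[- ( ( num ) ) + ( id + num / num ) ) $]
Step 5: reduce E->T. Stack=[( E] ptr=2 lookahead=- remaining=[- ( ( num ) ) + ( id + num / num ) ) $]
Step 6: shift -. Stack=[( E -] ptr=3 lookahead=( remaining=[( ( num ) ) + ( id + num / num ) ) $]
Step 7: shift (. Stack=[( E - (] ptr=4 lookahead=( remaining=[( num ) ) + ( id + num / num ) ) $]
Step 8: shift (. Stack=[( E - ( (] ptr=5 lookahead=num remaining=[num ) ) + ( id + num / num ) ) $]
Step 9: shift num. Stack=[( E - ( ( num] ptr=6 lookahead=) remaining=[) ) + ( id + num / num ) ) $]
Step 10: reduce F->num. Stack=[( E - ( ( F] ptr=6 lookahead=) remaining=[) ) + ( id + num / num ) ) $]
Step 11: reduce T->F. Stack=[( E - ( ( T] ptr=6 lookahead=) remaining=[) ) + ( id + num / num ) ) $]
Step 12: reduce E->T. Stack=[( E - ( ( E] ptr=6 lookahead=) remaining=[) ) + ( id + num / num ) ) $]
Step 13: shift ). Stack=[( E - ( ( E )] ptr=7 lookahead=) remaining=[) + ( id + num / num ) ) $]
Step 14: reduce F->( E ). Stack=[( E - ( F] ptr=7 lookahead=) remaining=[) + ( id + num / num ) ) $]
Step 15: reduce T->F. Stack=[( E - ( T] ptr=7 lookahead=) remaining=[) + ( id + num / num ) ) $]
Step 16: reduce E->T. Stack=[( E - ( E] ptr=7 lookahead=) remaining=[) + ( id + num / num ) ) $]
Step 17: shift ). Stack=[( E - ( E )] ptr=8 lookahead=+ remaining=[+ ( id + num / num ) ) $]
Step 18: reduce F->( E ). Stack=[( E - F] ptr=8 lookahead=+ remaining=[+ ( id + num / num ) ) $]
Step 19: reduce T->F. Stack=[( E - T] ptr=8 lookahead=+ remaining=[+ ( id + num / num ) ) $]
Step 20: reduce E->E - T. Stack=[( E] ptr=8 lookahead=+ remaining=[+ ( id + num / num ) ) $]
Step 21: shift +. Stack=[( E +] ptr=9 lookahead=( remaining=[( id + num / num ) ) $]
Step 22: shift (. Stack=[( E + (] ptr=10 lookahead=id remaining=[id + num / num ) ) $]
Step 23: shift id. Stack=[( E + ( id] ptr=11 lookahead=+ remaining=[+ num / num ) ) $]
Step 24: reduce F->id. Stack=[( E + ( F] ptr=11 lookahead=+ remaining=[+ num / num ) ) $]
Step 25: reduce T->F. Stack=[( E + ( T] ptr=11 lookahead=+ remaining=[+ num / num ) ) $]
Step 26: reduce E->T. Stack=[( E + ( E] ptr=11 lookahead=+ remaining=[+ num / num ) ) $]
Step 27: shift +. Stack=[( E + ( E +] ptr=12 lookahead=num remaining=[num / num ) ) $]
Step 28: shift num. Stack=[( E + ( E + num] ptr=13 lookahead=/ remaining=[/ num ) ) $]
Step 29: reduce F->num. Stack=[( E + ( E + F] ptr=13 lookahead=/ remaining=[/ num ) ) $]
Step 30: reduce T->F. Stack=[( E + ( E + T] ptr=13 lookahead=/ remaining=[/ num ) ) $]
Step 31: shift /. Stack=[( E + ( E + T /] ptr=14 lookahead=num remaining=[num ) ) $]
Step 32: shift num. Stack=[( E + ( E + T / num] ptr=15 lookahead=) remaining=[) ) $]
Step 33: reduce F->num. Stack=[( E + ( E + T / F] ptr=15 lookahead=) remaining=[) ) $]
Step 34: reduce T->T / F. Stack=[( E + ( E + T] ptr=15 lookahead=) remaining=[) ) $]
Step 35: reduce E->E + T. Stack=[( E + ( E] ptr=15 lookahead=) remaining=[) ) $]
Step 36: shift ). Stack=[( E + ( E )] ptr=16 lookahead=) remaining=[) $]
Step 37: reduce F->( E ). Stack=[( E + F] ptr=16 lookahead=) remaining=[) $]
Step 38: reduce T->F. Stack=[( E + T] ptr=16 lookahead=) remaining=[) $]
Step 39: reduce E->E + T. Stack=[( E] ptr=16 lookahead=) remaining=[) $]
Step 40: shift ). Stack=[( E )] ptr=17 lookahead=$ remaining=[$]
Step 41: reduce F->( E ). Stack=[F] ptr=17 lookahead=$ remaining=[$]
Step 42: reduce T->F. Stack=[T] ptr=17 lookahead=$ remaining=[$]
Step 43: reduce E->T. Stack=[E] ptr=17 lookahead=$ remaining=[$]
Step 44: accept. Stack=[E] ptr=17 lookahead=$ remaining=[$]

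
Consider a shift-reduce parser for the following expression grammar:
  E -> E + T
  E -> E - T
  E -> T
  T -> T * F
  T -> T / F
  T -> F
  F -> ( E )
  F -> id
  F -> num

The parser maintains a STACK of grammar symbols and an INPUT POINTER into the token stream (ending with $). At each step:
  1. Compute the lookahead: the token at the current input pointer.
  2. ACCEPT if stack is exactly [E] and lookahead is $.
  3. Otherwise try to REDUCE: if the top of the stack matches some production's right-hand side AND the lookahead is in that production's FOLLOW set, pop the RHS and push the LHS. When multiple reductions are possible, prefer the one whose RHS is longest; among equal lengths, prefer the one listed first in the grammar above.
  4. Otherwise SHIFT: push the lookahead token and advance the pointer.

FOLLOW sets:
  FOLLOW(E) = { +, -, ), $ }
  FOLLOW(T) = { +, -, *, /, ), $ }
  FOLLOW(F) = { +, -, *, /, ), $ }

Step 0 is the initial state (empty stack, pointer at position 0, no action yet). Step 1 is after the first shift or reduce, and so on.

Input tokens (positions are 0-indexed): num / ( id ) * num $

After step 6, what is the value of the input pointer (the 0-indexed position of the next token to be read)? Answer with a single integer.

Answer: 4

Derivation:
Step 1: shift num. Stack=[num] ptr=1 lookahead=/ remaining=[/ ( id ) * num $]
Step 2: reduce F->num. Stack=[F] ptr=1 lookahead=/ remaining=[/ ( id ) * num $]
Step 3: reduce T->F. Stack=[T] ptr=1 lookahead=/ remaining=[/ ( id ) * num $]
Step 4: shift /. Stack=[T /] ptr=2 lookahead=( remaining=[( id ) * num $]
Step 5: shift (. Stack=[T / (] ptr=3 lookahead=id remaining=[id ) * num $]
Step 6: shift id. Stack=[T / ( id] ptr=4 lookahead=) remaining=[) * num $]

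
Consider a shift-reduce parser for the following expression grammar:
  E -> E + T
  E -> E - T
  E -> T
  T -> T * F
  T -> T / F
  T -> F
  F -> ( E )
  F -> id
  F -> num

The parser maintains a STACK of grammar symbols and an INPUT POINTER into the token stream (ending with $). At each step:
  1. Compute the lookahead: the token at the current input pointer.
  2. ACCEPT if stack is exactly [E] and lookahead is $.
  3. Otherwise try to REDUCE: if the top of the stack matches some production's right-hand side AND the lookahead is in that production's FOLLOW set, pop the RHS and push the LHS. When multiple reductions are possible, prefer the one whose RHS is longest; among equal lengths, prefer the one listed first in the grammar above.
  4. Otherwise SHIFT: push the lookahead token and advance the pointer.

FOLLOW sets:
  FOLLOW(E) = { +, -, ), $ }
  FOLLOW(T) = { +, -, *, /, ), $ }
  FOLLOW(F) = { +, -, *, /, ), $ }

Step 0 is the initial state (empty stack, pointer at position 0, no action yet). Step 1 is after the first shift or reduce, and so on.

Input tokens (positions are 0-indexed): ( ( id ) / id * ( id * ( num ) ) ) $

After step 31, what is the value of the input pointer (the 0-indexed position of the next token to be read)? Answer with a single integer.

Answer: 14

Derivation:
Step 1: shift (. Stack=[(] ptr=1 lookahead=( remaining=[( id ) / id * ( id * ( num ) ) ) $]
Step 2: shift (. Stack=[( (] ptr=2 lookahead=id remaining=[id ) / id * ( id * ( num ) ) ) $]
Step 3: shift id. Stack=[( ( id] ptr=3 lookahead=) remaining=[) / id * ( id * ( num ) ) ) $]
Step 4: reduce F->id. Stack=[( ( F] ptr=3 lookahead=) remaining=[) / id * ( id * ( num ) ) ) $]
Step 5: reduce T->F. Stack=[( ( T] ptr=3 lookahead=) remaining=[) / id * ( id * ( num ) ) ) $]
Step 6: reduce E->T. Stack=[( ( E] ptr=3 lookahead=) remaining=[) / id * ( id * ( num ) ) ) $]
Step 7: shift ). Stack=[( ( E )] ptr=4 lookahead=/ remaining=[/ id * ( id * ( num ) ) ) $]
Step 8: reduce F->( E ). Stack=[( F] ptr=4 lookahead=/ remaining=[/ id * ( id * ( num ) ) ) $]
Step 9: reduce T->F. Stack=[( T] ptr=4 lookahead=/ remaining=[/ id * ( id * ( num ) ) ) $]
Step 10: shift /. Stack=[( T /] ptr=5 lookahead=id remaining=[id * ( id * ( num ) ) ) $]
Step 11: shift id. Stack=[( T / id] ptr=6 lookahead=* remaining=[* ( id * ( num ) ) ) $]
Step 12: reduce F->id. Stack=[( T / F] ptr=6 lookahead=* remaining=[* ( id * ( num ) ) ) $]
Step 13: reduce T->T / F. Stack=[( T] ptr=6 lookahead=* remaining=[* ( id * ( num ) ) ) $]
Step 14: shift *. Stack=[( T *] ptr=7 lookahead=( remaining=[( id * ( num ) ) ) $]
Step 15: shift (. Stack=[( T * (] ptr=8 lookahead=id remaining=[id * ( num ) ) ) $]
Step 16: shift id. Stack=[( T * ( id] ptr=9 lookahead=* remaining=[* ( num ) ) ) $]
Step 17: reduce F->id. Stack=[( T * ( F] ptr=9 lookahead=* remaining=[* ( num ) ) ) $]
Step 18: reduce T->F. Stack=[( T * ( T] ptr=9 lookahead=* remaining=[* ( num ) ) ) $]
Step 19: shift *. Stack=[( T * ( T *] ptr=10 lookahead=( remaining=[( num ) ) ) $]
Step 20: shift (. Stack=[( T * ( T * (] ptr=11 lookahead=num remaining=[num ) ) ) $]
Step 21: shift num. Stack=[( T * ( T * ( num] ptr=12 lookahead=) remaining=[) ) ) $]
Step 22: reduce F->num. Stack=[( T * ( T * ( F] ptr=12 lookahead=) remaining=[) ) ) $]
Step 23: reduce T->F. Stack=[( T * ( T * ( T] ptr=12 lookahead=) remaining=[) ) ) $]
Step 24: reduce E->T. Stack=[( T * ( T * ( E] ptr=12 lookahead=) remaining=[) ) ) $]
Step 25: shift ). Stack=[( T * ( T * ( E )] ptr=13 lookahead=) remaining=[) ) $]
Step 26: reduce F->( E ). Stack=[( T * ( T * F] ptr=13 lookahead=) remaining=[) ) $]
Step 27: reduce T->T * F. Stack=[( T * ( T] ptr=13 lookahead=) remaining=[) ) $]
Step 28: reduce E->T. Stack=[( T * ( E] ptr=13 lookahead=) remaining=[) ) $]
Step 29: shift ). Stack=[( T * ( E )] ptr=14 lookahead=) remaining=[) $]
Step 30: reduce F->( E ). Stack=[( T * F] ptr=14 lookahead=) remaining=[) $]
Step 31: reduce T->T * F. Stack=[( T] ptr=14 lookahead=) remaining=[) $]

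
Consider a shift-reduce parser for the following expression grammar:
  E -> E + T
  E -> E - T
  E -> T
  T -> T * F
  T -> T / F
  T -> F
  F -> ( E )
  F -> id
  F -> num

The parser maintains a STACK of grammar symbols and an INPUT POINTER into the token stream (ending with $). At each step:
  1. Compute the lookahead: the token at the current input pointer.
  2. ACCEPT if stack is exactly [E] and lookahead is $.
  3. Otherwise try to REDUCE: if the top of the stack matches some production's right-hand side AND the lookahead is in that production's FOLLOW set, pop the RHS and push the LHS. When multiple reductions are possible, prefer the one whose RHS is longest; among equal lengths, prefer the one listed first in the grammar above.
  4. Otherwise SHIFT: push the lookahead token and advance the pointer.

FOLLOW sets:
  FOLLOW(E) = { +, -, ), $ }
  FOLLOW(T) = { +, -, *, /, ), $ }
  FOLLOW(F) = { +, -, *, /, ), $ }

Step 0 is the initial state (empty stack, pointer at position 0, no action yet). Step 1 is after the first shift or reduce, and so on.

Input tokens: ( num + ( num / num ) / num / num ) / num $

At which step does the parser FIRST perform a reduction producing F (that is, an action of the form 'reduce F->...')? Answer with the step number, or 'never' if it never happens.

Step 1: shift (. Stack=[(] ptr=1 lookahead=num remaining=[num + ( num / num ) / num / num ) / num $]
Step 2: shift num. Stack=[( num] ptr=2 lookahead=+ remaining=[+ ( num / num ) / num / num ) / num $]
Step 3: reduce F->num. Stack=[( F] ptr=2 lookahead=+ remaining=[+ ( num / num ) / num / num ) / num $]

Answer: 3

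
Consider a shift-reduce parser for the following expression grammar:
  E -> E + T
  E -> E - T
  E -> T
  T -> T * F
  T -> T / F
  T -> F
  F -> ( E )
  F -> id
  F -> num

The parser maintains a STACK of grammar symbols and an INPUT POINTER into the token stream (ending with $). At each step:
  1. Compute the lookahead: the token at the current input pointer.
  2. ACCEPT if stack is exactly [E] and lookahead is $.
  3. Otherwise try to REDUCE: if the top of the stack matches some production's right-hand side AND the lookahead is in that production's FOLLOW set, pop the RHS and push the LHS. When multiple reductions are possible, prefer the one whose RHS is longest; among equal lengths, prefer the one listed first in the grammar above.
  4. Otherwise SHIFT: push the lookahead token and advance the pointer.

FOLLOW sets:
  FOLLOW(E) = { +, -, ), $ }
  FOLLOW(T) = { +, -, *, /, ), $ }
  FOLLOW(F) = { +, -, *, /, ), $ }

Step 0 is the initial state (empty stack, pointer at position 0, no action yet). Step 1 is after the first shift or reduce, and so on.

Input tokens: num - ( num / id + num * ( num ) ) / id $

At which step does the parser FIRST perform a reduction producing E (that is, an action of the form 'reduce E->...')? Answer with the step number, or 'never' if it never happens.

Answer: 4

Derivation:
Step 1: shift num. Stack=[num] ptr=1 lookahead=- remaining=[- ( num / id + num * ( num ) ) / id $]
Step 2: reduce F->num. Stack=[F] ptr=1 lookahead=- remaining=[- ( num / id + num * ( num ) ) / id $]
Step 3: reduce T->F. Stack=[T] ptr=1 lookahead=- remaining=[- ( num / id + num * ( num ) ) / id $]
Step 4: reduce E->T. Stack=[E] ptr=1 lookahead=- remaining=[- ( num / id + num * ( num ) ) / id $]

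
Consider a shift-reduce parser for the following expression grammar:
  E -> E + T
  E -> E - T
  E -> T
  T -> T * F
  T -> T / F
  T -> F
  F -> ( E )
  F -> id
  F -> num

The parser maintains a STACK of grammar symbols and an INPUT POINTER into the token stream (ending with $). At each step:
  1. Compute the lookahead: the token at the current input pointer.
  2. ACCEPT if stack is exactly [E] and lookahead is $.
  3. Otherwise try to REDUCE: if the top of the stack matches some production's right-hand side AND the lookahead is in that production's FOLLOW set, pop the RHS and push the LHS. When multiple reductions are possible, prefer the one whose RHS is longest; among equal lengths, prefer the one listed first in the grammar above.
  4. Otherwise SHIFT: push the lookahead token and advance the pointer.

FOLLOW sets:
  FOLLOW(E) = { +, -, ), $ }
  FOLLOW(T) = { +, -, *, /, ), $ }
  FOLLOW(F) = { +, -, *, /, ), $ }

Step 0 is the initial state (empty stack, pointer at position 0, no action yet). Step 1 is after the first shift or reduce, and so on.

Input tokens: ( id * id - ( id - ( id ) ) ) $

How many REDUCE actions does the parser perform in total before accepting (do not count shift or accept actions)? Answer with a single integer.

Step 1: shift (. Stack=[(] ptr=1 lookahead=id remaining=[id * id - ( id - ( id ) ) ) $]
Step 2: shift id. Stack=[( id] ptr=2 lookahead=* remaining=[* id - ( id - ( id ) ) ) $]
Step 3: reduce F->id. Stack=[( F] ptr=2 lookahead=* remaining=[* id - ( id - ( id ) ) ) $]
Step 4: reduce T->F. Stack=[( T] ptr=2 lookahead=* remaining=[* id - ( id - ( id ) ) ) $]
Step 5: shift *. Stack=[( T *] ptr=3 lookahead=id remaining=[id - ( id - ( id ) ) ) $]
Step 6: shift id. Stack=[( T * id] ptr=4 lookahead=- remaining=[- ( id - ( id ) ) ) $]
Step 7: reduce F->id. Stack=[( T * F] ptr=4 lookahead=- remaining=[- ( id - ( id ) ) ) $]
Step 8: reduce T->T * F. Stack=[( T] ptr=4 lookahead=- remaining=[- ( id - ( id ) ) ) $]
Step 9: reduce E->T. Stack=[( E] ptr=4 lookahead=- remaining=[- ( id - ( id ) ) ) $]
Step 10: shift -. Stack=[( E -] ptr=5 lookahead=( remaining=[( id - ( id ) ) ) $]
Step 11: shift (. Stack=[( E - (] ptr=6 lookahead=id remaining=[id - ( id ) ) ) $]
Step 12: shift id. Stack=[( E - ( id] ptr=7 lookahead=- remaining=[- ( id ) ) ) $]
Step 13: reduce F->id. Stack=[( E - ( F] ptr=7 lookahead=- remaining=[- ( id ) ) ) $]
Step 14: reduce T->F. Stack=[( E - ( T] ptr=7 lookahead=- remaining=[- ( id ) ) ) $]
Step 15: reduce E->T. Stack=[( E - ( E] ptr=7 lookahead=- remaining=[- ( id ) ) ) $]
Step 16: shift -. Stack=[( E - ( E -] ptr=8 lookahead=( remaining=[( id ) ) ) $]
Step 17: shift (. Stack=[( E - ( E - (] ptr=9 lookahead=id remaining=[id ) ) ) $]
Step 18: shift id. Stack=[( E - ( E - ( id] ptr=10 lookahead=) remaining=[) ) ) $]
Step 19: reduce F->id. Stack=[( E - ( E - ( F] ptr=10 lookahead=) remaining=[) ) ) $]
Step 20: reduce T->F. Stack=[( E - ( E - ( T] ptr=10 lookahead=) remaining=[) ) ) $]
Step 21: reduce E->T. Stack=[( E - ( E - ( E] ptr=10 lookahead=) remaining=[) ) ) $]
Step 22: shift ). Stack=[( E - ( E - ( E )] ptr=11 lookahead=) remaining=[) ) $]
Step 23: reduce F->( E ). Stack=[( E - ( E - F] ptr=11 lookahead=) remaining=[) ) $]
Step 24: reduce T->F. Stack=[( E - ( E - T] ptr=11 lookahead=) remaining=[) ) $]
Step 25: reduce E->E - T. Stack=[( E - ( E] ptr=11 lookahead=) remaining=[) ) $]
Step 26: shift ). Stack=[( E - ( E )] ptr=12 lookahead=) remaining=[) $]
Step 27: reduce F->( E ). Stack=[( E - F] ptr=12 lookahead=) remaining=[) $]
Step 28: reduce T->F. Stack=[( E - T] ptr=12 lookahead=) remaining=[) $]
Step 29: reduce E->E - T. Stack=[( E] ptr=12 lookahead=) remaining=[) $]
Step 30: shift ). Stack=[( E )] ptr=13 lookahead=$ remaining=[$]
Step 31: reduce F->( E ). Stack=[F] ptr=13 lookahead=$ remaining=[$]
Step 32: reduce T->F. Stack=[T] ptr=13 lookahead=$ remaining=[$]
Step 33: reduce E->T. Stack=[E] ptr=13 lookahead=$ remaining=[$]
Step 34: accept. Stack=[E] ptr=13 lookahead=$ remaining=[$]

Answer: 20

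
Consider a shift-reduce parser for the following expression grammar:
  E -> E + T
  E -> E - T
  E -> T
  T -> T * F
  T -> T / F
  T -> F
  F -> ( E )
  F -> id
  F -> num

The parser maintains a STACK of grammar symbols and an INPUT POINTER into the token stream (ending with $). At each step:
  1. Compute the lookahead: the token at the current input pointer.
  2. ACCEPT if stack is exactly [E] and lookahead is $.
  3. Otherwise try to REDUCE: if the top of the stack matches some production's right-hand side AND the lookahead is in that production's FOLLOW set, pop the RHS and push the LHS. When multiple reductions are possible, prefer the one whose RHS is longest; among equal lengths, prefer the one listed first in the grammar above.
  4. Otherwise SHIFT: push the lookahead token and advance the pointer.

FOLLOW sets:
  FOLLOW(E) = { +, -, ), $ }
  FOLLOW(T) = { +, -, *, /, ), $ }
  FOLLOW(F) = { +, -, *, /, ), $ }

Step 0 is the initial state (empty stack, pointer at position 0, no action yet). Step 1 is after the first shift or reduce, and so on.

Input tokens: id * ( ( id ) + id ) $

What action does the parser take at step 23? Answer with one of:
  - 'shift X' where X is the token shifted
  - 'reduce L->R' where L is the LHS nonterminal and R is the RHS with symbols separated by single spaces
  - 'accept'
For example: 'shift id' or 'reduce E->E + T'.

Answer: reduce E->T

Derivation:
Step 1: shift id. Stack=[id] ptr=1 lookahead=* remaining=[* ( ( id ) + id ) $]
Step 2: reduce F->id. Stack=[F] ptr=1 lookahead=* remaining=[* ( ( id ) + id ) $]
Step 3: reduce T->F. Stack=[T] ptr=1 lookahead=* remaining=[* ( ( id ) + id ) $]
Step 4: shift *. Stack=[T *] ptr=2 lookahead=( remaining=[( ( id ) + id ) $]
Step 5: shift (. Stack=[T * (] ptr=3 lookahead=( remaining=[( id ) + id ) $]
Step 6: shift (. Stack=[T * ( (] ptr=4 lookahead=id remaining=[id ) + id ) $]
Step 7: shift id. Stack=[T * ( ( id] ptr=5 lookahead=) remaining=[) + id ) $]
Step 8: reduce F->id. Stack=[T * ( ( F] ptr=5 lookahead=) remaining=[) + id ) $]
Step 9: reduce T->F. Stack=[T * ( ( T] ptr=5 lookahead=) remaining=[) + id ) $]
Step 10: reduce E->T. Stack=[T * ( ( E] ptr=5 lookahead=) remaining=[) + id ) $]
Step 11: shift ). Stack=[T * ( ( E )] ptr=6 lookahead=+ remaining=[+ id ) $]
Step 12: reduce F->( E ). Stack=[T * ( F] ptr=6 lookahead=+ remaining=[+ id ) $]
Step 13: reduce T->F. Stack=[T * ( T] ptr=6 lookahead=+ remaining=[+ id ) $]
Step 14: reduce E->T. Stack=[T * ( E] ptr=6 lookahead=+ remaining=[+ id ) $]
Step 15: shift +. Stack=[T * ( E +] ptr=7 lookahead=id remaining=[id ) $]
Step 16: shift id. Stack=[T * ( E + id] ptr=8 lookahead=) remaining=[) $]
Step 17: reduce F->id. Stack=[T * ( E + F] ptr=8 lookahead=) remaining=[) $]
Step 18: reduce T->F. Stack=[T * ( E + T] ptr=8 lookahead=) remaining=[) $]
Step 19: reduce E->E + T. Stack=[T * ( E] ptr=8 lookahead=) remaining=[) $]
Step 20: shift ). Stack=[T * ( E )] ptr=9 lookahead=$ remaining=[$]
Step 21: reduce F->( E ). Stack=[T * F] ptr=9 lookahead=$ remaining=[$]
Step 22: reduce T->T * F. Stack=[T] ptr=9 lookahead=$ remaining=[$]
Step 23: reduce E->T. Stack=[E] ptr=9 lookahead=$ remaining=[$]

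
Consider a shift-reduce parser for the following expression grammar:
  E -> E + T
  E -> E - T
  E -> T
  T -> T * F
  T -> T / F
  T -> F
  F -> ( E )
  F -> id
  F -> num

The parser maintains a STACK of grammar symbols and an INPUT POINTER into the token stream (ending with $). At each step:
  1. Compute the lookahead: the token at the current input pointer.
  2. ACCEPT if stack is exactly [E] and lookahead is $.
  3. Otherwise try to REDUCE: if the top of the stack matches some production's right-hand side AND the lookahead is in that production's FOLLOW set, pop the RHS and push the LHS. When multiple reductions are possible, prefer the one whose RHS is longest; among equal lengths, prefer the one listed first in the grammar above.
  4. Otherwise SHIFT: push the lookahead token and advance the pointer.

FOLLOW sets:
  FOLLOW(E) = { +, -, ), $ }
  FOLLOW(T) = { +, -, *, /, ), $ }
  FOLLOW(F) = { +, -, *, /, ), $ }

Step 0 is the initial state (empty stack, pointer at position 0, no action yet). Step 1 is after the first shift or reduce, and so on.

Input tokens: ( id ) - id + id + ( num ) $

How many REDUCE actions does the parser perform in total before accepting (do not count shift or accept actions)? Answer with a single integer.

Answer: 18

Derivation:
Step 1: shift (. Stack=[(] ptr=1 lookahead=id remaining=[id ) - id + id + ( num ) $]
Step 2: shift id. Stack=[( id] ptr=2 lookahead=) remaining=[) - id + id + ( num ) $]
Step 3: reduce F->id. Stack=[( F] ptr=2 lookahead=) remaining=[) - id + id + ( num ) $]
Step 4: reduce T->F. Stack=[( T] ptr=2 lookahead=) remaining=[) - id + id + ( num ) $]
Step 5: reduce E->T. Stack=[( E] ptr=2 lookahead=) remaining=[) - id + id + ( num ) $]
Step 6: shift ). Stack=[( E )] ptr=3 lookahead=- remaining=[- id + id + ( num ) $]
Step 7: reduce F->( E ). Stack=[F] ptr=3 lookahead=- remaining=[- id + id + ( num ) $]
Step 8: reduce T->F. Stack=[T] ptr=3 lookahead=- remaining=[- id + id + ( num ) $]
Step 9: reduce E->T. Stack=[E] ptr=3 lookahead=- remaining=[- id + id + ( num ) $]
Step 10: shift -. Stack=[E -] ptr=4 lookahead=id remaining=[id + id + ( num ) $]
Step 11: shift id. Stack=[E - id] ptr=5 lookahead=+ remaining=[+ id + ( num ) $]
Step 12: reduce F->id. Stack=[E - F] ptr=5 lookahead=+ remaining=[+ id + ( num ) $]
Step 13: reduce T->F. Stack=[E - T] ptr=5 lookahead=+ remaining=[+ id + ( num ) $]
Step 14: reduce E->E - T. Stack=[E] ptr=5 lookahead=+ remaining=[+ id + ( num ) $]
Step 15: shift +. Stack=[E +] ptr=6 lookahead=id remaining=[id + ( num ) $]
Step 16: shift id. Stack=[E + id] ptr=7 lookahead=+ remaining=[+ ( num ) $]
Step 17: reduce F->id. Stack=[E + F] ptr=7 lookahead=+ remaining=[+ ( num ) $]
Step 18: reduce T->F. Stack=[E + T] ptr=7 lookahead=+ remaining=[+ ( num ) $]
Step 19: reduce E->E + T. Stack=[E] ptr=7 lookahead=+ remaining=[+ ( num ) $]
Step 20: shift +. Stack=[E +] ptr=8 lookahead=( remaining=[( num ) $]
Step 21: shift (. Stack=[E + (] ptr=9 lookahead=num remaining=[num ) $]
Step 22: shift num. Stack=[E + ( num] ptr=10 lookahead=) remaining=[) $]
Step 23: reduce F->num. Stack=[E + ( F] ptr=10 lookahead=) remaining=[) $]
Step 24: reduce T->F. Stack=[E + ( T] ptr=10 lookahead=) remaining=[) $]
Step 25: reduce E->T. Stack=[E + ( E] ptr=10 lookahead=) remaining=[) $]
Step 26: shift ). Stack=[E + ( E )] ptr=11 lookahead=$ remaining=[$]
Step 27: reduce F->( E ). Stack=[E + F] ptr=11 lookahead=$ remaining=[$]
Step 28: reduce T->F. Stack=[E + T] ptr=11 lookahead=$ remaining=[$]
Step 29: reduce E->E + T. Stack=[E] ptr=11 lookahead=$ remaining=[$]
Step 30: accept. Stack=[E] ptr=11 lookahead=$ remaining=[$]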